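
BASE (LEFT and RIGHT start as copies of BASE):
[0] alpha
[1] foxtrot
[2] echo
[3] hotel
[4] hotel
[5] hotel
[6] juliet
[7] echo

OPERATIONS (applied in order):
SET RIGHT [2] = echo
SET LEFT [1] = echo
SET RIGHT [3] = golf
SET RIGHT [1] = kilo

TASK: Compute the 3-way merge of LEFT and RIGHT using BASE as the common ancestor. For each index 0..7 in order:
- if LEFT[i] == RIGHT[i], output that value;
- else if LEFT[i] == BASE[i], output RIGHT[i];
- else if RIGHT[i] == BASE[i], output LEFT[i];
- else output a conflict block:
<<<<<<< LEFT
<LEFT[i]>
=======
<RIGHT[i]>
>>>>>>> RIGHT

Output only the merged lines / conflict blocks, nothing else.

Final LEFT:  [alpha, echo, echo, hotel, hotel, hotel, juliet, echo]
Final RIGHT: [alpha, kilo, echo, golf, hotel, hotel, juliet, echo]
i=0: L=alpha R=alpha -> agree -> alpha
i=1: BASE=foxtrot L=echo R=kilo all differ -> CONFLICT
i=2: L=echo R=echo -> agree -> echo
i=3: L=hotel=BASE, R=golf -> take RIGHT -> golf
i=4: L=hotel R=hotel -> agree -> hotel
i=5: L=hotel R=hotel -> agree -> hotel
i=6: L=juliet R=juliet -> agree -> juliet
i=7: L=echo R=echo -> agree -> echo

Answer: alpha
<<<<<<< LEFT
echo
=======
kilo
>>>>>>> RIGHT
echo
golf
hotel
hotel
juliet
echo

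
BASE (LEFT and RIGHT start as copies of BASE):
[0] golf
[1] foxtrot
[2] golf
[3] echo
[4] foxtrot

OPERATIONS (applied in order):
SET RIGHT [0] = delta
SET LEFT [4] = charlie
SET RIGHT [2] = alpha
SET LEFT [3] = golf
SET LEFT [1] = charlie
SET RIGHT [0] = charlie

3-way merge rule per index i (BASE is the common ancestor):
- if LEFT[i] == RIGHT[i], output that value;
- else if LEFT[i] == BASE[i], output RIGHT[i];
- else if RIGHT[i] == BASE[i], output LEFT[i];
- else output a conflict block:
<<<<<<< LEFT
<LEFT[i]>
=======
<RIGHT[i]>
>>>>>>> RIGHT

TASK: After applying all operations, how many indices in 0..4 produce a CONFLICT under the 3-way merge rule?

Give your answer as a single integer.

Final LEFT:  [golf, charlie, golf, golf, charlie]
Final RIGHT: [charlie, foxtrot, alpha, echo, foxtrot]
i=0: L=golf=BASE, R=charlie -> take RIGHT -> charlie
i=1: L=charlie, R=foxtrot=BASE -> take LEFT -> charlie
i=2: L=golf=BASE, R=alpha -> take RIGHT -> alpha
i=3: L=golf, R=echo=BASE -> take LEFT -> golf
i=4: L=charlie, R=foxtrot=BASE -> take LEFT -> charlie
Conflict count: 0

Answer: 0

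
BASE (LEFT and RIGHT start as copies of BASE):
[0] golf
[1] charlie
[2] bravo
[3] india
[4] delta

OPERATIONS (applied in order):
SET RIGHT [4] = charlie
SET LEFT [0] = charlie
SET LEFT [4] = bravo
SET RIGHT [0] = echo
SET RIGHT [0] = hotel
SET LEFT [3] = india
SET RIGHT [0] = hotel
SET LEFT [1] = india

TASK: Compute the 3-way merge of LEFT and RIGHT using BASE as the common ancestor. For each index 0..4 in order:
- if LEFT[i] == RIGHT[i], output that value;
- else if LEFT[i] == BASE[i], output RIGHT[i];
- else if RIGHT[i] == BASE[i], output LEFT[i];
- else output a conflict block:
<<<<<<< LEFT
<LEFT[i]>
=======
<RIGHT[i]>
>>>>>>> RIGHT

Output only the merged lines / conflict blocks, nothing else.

Final LEFT:  [charlie, india, bravo, india, bravo]
Final RIGHT: [hotel, charlie, bravo, india, charlie]
i=0: BASE=golf L=charlie R=hotel all differ -> CONFLICT
i=1: L=india, R=charlie=BASE -> take LEFT -> india
i=2: L=bravo R=bravo -> agree -> bravo
i=3: L=india R=india -> agree -> india
i=4: BASE=delta L=bravo R=charlie all differ -> CONFLICT

Answer: <<<<<<< LEFT
charlie
=======
hotel
>>>>>>> RIGHT
india
bravo
india
<<<<<<< LEFT
bravo
=======
charlie
>>>>>>> RIGHT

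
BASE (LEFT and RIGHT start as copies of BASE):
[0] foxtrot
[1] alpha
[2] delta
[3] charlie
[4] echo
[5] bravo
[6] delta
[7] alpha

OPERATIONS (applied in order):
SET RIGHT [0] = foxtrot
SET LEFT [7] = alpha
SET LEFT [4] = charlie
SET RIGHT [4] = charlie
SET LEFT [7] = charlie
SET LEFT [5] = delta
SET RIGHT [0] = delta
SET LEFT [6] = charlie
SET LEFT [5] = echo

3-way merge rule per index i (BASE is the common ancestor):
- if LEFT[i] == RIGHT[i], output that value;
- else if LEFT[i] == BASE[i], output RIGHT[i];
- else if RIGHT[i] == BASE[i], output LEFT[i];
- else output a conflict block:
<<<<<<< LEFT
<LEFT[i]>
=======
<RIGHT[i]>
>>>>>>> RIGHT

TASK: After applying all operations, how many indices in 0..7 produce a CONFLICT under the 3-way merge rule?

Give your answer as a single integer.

Final LEFT:  [foxtrot, alpha, delta, charlie, charlie, echo, charlie, charlie]
Final RIGHT: [delta, alpha, delta, charlie, charlie, bravo, delta, alpha]
i=0: L=foxtrot=BASE, R=delta -> take RIGHT -> delta
i=1: L=alpha R=alpha -> agree -> alpha
i=2: L=delta R=delta -> agree -> delta
i=3: L=charlie R=charlie -> agree -> charlie
i=4: L=charlie R=charlie -> agree -> charlie
i=5: L=echo, R=bravo=BASE -> take LEFT -> echo
i=6: L=charlie, R=delta=BASE -> take LEFT -> charlie
i=7: L=charlie, R=alpha=BASE -> take LEFT -> charlie
Conflict count: 0

Answer: 0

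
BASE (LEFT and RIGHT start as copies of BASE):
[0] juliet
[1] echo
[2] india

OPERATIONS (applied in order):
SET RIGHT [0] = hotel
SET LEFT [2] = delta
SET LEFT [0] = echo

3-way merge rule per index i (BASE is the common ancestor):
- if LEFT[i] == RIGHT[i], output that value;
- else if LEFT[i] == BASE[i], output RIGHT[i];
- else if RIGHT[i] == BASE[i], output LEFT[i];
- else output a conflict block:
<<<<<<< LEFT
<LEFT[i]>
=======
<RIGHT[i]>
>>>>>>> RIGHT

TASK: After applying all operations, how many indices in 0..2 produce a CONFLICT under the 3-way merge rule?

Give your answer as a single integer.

Answer: 1

Derivation:
Final LEFT:  [echo, echo, delta]
Final RIGHT: [hotel, echo, india]
i=0: BASE=juliet L=echo R=hotel all differ -> CONFLICT
i=1: L=echo R=echo -> agree -> echo
i=2: L=delta, R=india=BASE -> take LEFT -> delta
Conflict count: 1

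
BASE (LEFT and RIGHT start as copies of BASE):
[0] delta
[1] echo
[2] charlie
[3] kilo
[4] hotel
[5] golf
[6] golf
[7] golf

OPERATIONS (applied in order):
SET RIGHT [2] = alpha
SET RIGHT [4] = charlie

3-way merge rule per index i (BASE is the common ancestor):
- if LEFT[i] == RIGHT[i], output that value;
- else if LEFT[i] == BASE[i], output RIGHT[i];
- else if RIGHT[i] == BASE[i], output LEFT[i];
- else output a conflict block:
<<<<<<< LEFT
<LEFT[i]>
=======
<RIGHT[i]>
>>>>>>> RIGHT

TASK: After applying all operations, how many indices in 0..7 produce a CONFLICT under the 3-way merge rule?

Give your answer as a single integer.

Final LEFT:  [delta, echo, charlie, kilo, hotel, golf, golf, golf]
Final RIGHT: [delta, echo, alpha, kilo, charlie, golf, golf, golf]
i=0: L=delta R=delta -> agree -> delta
i=1: L=echo R=echo -> agree -> echo
i=2: L=charlie=BASE, R=alpha -> take RIGHT -> alpha
i=3: L=kilo R=kilo -> agree -> kilo
i=4: L=hotel=BASE, R=charlie -> take RIGHT -> charlie
i=5: L=golf R=golf -> agree -> golf
i=6: L=golf R=golf -> agree -> golf
i=7: L=golf R=golf -> agree -> golf
Conflict count: 0

Answer: 0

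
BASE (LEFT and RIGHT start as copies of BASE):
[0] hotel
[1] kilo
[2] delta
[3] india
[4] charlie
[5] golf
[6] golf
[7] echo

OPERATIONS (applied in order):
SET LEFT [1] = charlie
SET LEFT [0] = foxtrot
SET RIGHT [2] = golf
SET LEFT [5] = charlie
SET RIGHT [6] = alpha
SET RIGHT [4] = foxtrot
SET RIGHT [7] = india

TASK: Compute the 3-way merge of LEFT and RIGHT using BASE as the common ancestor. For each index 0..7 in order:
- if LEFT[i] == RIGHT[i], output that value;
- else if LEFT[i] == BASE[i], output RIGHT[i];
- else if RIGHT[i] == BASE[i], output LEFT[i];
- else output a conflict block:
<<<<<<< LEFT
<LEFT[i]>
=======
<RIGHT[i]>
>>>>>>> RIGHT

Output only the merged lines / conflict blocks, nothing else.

Final LEFT:  [foxtrot, charlie, delta, india, charlie, charlie, golf, echo]
Final RIGHT: [hotel, kilo, golf, india, foxtrot, golf, alpha, india]
i=0: L=foxtrot, R=hotel=BASE -> take LEFT -> foxtrot
i=1: L=charlie, R=kilo=BASE -> take LEFT -> charlie
i=2: L=delta=BASE, R=golf -> take RIGHT -> golf
i=3: L=india R=india -> agree -> india
i=4: L=charlie=BASE, R=foxtrot -> take RIGHT -> foxtrot
i=5: L=charlie, R=golf=BASE -> take LEFT -> charlie
i=6: L=golf=BASE, R=alpha -> take RIGHT -> alpha
i=7: L=echo=BASE, R=india -> take RIGHT -> india

Answer: foxtrot
charlie
golf
india
foxtrot
charlie
alpha
india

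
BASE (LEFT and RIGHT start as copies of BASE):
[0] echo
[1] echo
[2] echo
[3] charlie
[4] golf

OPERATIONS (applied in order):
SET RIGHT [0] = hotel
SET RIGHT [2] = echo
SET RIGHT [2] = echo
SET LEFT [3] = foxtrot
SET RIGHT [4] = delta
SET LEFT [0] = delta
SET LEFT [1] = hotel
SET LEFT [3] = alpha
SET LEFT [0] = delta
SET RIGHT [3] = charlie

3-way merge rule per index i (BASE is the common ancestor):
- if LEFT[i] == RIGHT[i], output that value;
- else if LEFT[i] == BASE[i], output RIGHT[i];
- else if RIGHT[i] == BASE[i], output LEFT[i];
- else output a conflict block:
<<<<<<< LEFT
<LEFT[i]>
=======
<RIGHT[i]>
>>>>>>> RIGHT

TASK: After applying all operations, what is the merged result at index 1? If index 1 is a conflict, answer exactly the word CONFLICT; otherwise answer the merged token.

Answer: hotel

Derivation:
Final LEFT:  [delta, hotel, echo, alpha, golf]
Final RIGHT: [hotel, echo, echo, charlie, delta]
i=0: BASE=echo L=delta R=hotel all differ -> CONFLICT
i=1: L=hotel, R=echo=BASE -> take LEFT -> hotel
i=2: L=echo R=echo -> agree -> echo
i=3: L=alpha, R=charlie=BASE -> take LEFT -> alpha
i=4: L=golf=BASE, R=delta -> take RIGHT -> delta
Index 1 -> hotel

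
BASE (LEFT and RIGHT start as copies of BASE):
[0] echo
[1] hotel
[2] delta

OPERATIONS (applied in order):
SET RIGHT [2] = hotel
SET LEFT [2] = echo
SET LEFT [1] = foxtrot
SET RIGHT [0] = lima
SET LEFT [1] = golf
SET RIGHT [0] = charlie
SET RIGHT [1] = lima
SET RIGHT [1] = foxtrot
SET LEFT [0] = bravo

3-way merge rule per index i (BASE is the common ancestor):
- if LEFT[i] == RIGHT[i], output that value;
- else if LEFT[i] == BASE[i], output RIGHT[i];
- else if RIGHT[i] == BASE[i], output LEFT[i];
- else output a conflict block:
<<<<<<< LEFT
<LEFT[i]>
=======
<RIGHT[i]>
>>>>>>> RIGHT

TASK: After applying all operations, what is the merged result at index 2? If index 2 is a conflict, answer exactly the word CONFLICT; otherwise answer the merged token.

Answer: CONFLICT

Derivation:
Final LEFT:  [bravo, golf, echo]
Final RIGHT: [charlie, foxtrot, hotel]
i=0: BASE=echo L=bravo R=charlie all differ -> CONFLICT
i=1: BASE=hotel L=golf R=foxtrot all differ -> CONFLICT
i=2: BASE=delta L=echo R=hotel all differ -> CONFLICT
Index 2 -> CONFLICT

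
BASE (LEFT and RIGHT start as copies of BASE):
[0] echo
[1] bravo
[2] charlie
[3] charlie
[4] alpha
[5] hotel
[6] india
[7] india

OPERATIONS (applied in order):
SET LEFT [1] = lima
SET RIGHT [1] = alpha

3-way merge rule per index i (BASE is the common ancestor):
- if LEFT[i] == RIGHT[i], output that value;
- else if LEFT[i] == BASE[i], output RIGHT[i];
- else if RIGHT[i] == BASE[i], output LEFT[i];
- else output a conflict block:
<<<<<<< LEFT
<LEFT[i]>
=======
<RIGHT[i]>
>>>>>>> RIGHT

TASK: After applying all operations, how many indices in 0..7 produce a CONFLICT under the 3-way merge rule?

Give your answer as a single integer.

Answer: 1

Derivation:
Final LEFT:  [echo, lima, charlie, charlie, alpha, hotel, india, india]
Final RIGHT: [echo, alpha, charlie, charlie, alpha, hotel, india, india]
i=0: L=echo R=echo -> agree -> echo
i=1: BASE=bravo L=lima R=alpha all differ -> CONFLICT
i=2: L=charlie R=charlie -> agree -> charlie
i=3: L=charlie R=charlie -> agree -> charlie
i=4: L=alpha R=alpha -> agree -> alpha
i=5: L=hotel R=hotel -> agree -> hotel
i=6: L=india R=india -> agree -> india
i=7: L=india R=india -> agree -> india
Conflict count: 1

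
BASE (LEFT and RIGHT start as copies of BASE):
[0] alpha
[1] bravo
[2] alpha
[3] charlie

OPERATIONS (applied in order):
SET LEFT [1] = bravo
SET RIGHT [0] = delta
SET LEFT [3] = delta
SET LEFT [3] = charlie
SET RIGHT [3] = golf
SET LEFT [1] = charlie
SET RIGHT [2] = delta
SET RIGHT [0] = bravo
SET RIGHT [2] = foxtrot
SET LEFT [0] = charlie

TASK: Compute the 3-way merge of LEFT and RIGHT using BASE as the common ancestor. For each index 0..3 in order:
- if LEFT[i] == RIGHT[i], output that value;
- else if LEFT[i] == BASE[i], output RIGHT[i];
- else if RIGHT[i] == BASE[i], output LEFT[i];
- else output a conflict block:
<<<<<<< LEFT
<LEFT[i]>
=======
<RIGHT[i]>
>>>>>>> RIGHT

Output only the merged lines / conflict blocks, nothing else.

Answer: <<<<<<< LEFT
charlie
=======
bravo
>>>>>>> RIGHT
charlie
foxtrot
golf

Derivation:
Final LEFT:  [charlie, charlie, alpha, charlie]
Final RIGHT: [bravo, bravo, foxtrot, golf]
i=0: BASE=alpha L=charlie R=bravo all differ -> CONFLICT
i=1: L=charlie, R=bravo=BASE -> take LEFT -> charlie
i=2: L=alpha=BASE, R=foxtrot -> take RIGHT -> foxtrot
i=3: L=charlie=BASE, R=golf -> take RIGHT -> golf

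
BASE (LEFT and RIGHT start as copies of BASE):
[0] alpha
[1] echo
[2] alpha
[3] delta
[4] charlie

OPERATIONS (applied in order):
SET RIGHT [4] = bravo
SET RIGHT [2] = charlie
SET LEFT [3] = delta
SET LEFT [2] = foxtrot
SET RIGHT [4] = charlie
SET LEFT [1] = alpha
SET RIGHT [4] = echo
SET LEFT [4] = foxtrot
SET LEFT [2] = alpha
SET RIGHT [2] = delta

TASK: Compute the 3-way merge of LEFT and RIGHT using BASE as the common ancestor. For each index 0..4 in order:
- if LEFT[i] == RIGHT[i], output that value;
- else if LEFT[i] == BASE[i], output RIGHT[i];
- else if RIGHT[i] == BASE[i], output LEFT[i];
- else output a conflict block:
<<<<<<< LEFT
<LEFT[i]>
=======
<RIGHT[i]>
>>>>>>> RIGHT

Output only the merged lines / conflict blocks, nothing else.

Final LEFT:  [alpha, alpha, alpha, delta, foxtrot]
Final RIGHT: [alpha, echo, delta, delta, echo]
i=0: L=alpha R=alpha -> agree -> alpha
i=1: L=alpha, R=echo=BASE -> take LEFT -> alpha
i=2: L=alpha=BASE, R=delta -> take RIGHT -> delta
i=3: L=delta R=delta -> agree -> delta
i=4: BASE=charlie L=foxtrot R=echo all differ -> CONFLICT

Answer: alpha
alpha
delta
delta
<<<<<<< LEFT
foxtrot
=======
echo
>>>>>>> RIGHT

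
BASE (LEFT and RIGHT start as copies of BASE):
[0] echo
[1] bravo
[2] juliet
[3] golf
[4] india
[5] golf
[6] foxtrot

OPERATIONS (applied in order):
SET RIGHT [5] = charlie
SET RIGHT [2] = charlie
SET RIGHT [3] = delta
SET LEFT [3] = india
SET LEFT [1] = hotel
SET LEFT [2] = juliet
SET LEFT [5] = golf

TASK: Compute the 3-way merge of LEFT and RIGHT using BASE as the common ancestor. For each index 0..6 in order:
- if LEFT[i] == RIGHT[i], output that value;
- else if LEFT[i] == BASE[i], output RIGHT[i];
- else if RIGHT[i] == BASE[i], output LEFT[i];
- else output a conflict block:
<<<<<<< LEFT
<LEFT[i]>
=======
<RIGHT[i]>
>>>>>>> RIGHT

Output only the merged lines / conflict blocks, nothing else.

Answer: echo
hotel
charlie
<<<<<<< LEFT
india
=======
delta
>>>>>>> RIGHT
india
charlie
foxtrot

Derivation:
Final LEFT:  [echo, hotel, juliet, india, india, golf, foxtrot]
Final RIGHT: [echo, bravo, charlie, delta, india, charlie, foxtrot]
i=0: L=echo R=echo -> agree -> echo
i=1: L=hotel, R=bravo=BASE -> take LEFT -> hotel
i=2: L=juliet=BASE, R=charlie -> take RIGHT -> charlie
i=3: BASE=golf L=india R=delta all differ -> CONFLICT
i=4: L=india R=india -> agree -> india
i=5: L=golf=BASE, R=charlie -> take RIGHT -> charlie
i=6: L=foxtrot R=foxtrot -> agree -> foxtrot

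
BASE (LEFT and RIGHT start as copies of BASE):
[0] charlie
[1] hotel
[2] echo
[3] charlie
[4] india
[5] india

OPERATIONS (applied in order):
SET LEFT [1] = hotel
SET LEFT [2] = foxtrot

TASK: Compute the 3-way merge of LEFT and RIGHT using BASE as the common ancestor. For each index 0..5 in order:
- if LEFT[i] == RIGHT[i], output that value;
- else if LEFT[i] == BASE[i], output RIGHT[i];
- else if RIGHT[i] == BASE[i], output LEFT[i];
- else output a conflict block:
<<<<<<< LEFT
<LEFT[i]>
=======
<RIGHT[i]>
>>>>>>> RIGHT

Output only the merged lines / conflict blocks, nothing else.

Final LEFT:  [charlie, hotel, foxtrot, charlie, india, india]
Final RIGHT: [charlie, hotel, echo, charlie, india, india]
i=0: L=charlie R=charlie -> agree -> charlie
i=1: L=hotel R=hotel -> agree -> hotel
i=2: L=foxtrot, R=echo=BASE -> take LEFT -> foxtrot
i=3: L=charlie R=charlie -> agree -> charlie
i=4: L=india R=india -> agree -> india
i=5: L=india R=india -> agree -> india

Answer: charlie
hotel
foxtrot
charlie
india
india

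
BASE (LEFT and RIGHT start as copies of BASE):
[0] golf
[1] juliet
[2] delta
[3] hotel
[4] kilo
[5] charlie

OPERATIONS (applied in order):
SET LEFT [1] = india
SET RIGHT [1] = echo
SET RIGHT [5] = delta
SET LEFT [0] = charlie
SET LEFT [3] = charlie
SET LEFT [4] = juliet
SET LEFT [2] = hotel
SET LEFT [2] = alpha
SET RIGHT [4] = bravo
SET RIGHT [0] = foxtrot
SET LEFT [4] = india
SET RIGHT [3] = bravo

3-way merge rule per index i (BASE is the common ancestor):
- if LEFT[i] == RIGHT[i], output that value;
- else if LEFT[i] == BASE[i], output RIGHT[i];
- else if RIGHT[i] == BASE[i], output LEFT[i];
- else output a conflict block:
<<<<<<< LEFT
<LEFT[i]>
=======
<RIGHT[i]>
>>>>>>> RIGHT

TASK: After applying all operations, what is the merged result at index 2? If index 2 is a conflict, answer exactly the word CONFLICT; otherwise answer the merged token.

Answer: alpha

Derivation:
Final LEFT:  [charlie, india, alpha, charlie, india, charlie]
Final RIGHT: [foxtrot, echo, delta, bravo, bravo, delta]
i=0: BASE=golf L=charlie R=foxtrot all differ -> CONFLICT
i=1: BASE=juliet L=india R=echo all differ -> CONFLICT
i=2: L=alpha, R=delta=BASE -> take LEFT -> alpha
i=3: BASE=hotel L=charlie R=bravo all differ -> CONFLICT
i=4: BASE=kilo L=india R=bravo all differ -> CONFLICT
i=5: L=charlie=BASE, R=delta -> take RIGHT -> delta
Index 2 -> alpha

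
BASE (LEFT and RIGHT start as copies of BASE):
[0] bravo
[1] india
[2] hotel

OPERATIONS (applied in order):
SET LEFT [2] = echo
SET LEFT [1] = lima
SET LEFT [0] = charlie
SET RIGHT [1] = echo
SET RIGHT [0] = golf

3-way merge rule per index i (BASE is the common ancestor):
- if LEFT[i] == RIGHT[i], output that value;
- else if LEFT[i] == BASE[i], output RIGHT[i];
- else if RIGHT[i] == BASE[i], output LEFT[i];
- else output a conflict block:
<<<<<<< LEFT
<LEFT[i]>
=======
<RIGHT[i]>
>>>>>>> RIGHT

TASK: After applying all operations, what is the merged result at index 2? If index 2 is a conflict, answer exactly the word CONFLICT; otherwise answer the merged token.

Final LEFT:  [charlie, lima, echo]
Final RIGHT: [golf, echo, hotel]
i=0: BASE=bravo L=charlie R=golf all differ -> CONFLICT
i=1: BASE=india L=lima R=echo all differ -> CONFLICT
i=2: L=echo, R=hotel=BASE -> take LEFT -> echo
Index 2 -> echo

Answer: echo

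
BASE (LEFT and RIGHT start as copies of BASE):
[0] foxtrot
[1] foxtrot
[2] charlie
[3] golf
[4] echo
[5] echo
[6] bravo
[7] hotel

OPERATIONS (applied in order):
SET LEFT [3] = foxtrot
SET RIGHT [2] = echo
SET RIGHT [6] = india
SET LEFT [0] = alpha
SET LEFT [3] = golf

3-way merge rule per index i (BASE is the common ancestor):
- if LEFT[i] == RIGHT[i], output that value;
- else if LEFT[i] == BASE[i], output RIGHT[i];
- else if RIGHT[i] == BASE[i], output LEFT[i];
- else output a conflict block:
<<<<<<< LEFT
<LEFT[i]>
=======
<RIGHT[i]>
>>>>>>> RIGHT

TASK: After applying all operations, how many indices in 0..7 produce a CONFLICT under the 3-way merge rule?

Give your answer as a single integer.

Answer: 0

Derivation:
Final LEFT:  [alpha, foxtrot, charlie, golf, echo, echo, bravo, hotel]
Final RIGHT: [foxtrot, foxtrot, echo, golf, echo, echo, india, hotel]
i=0: L=alpha, R=foxtrot=BASE -> take LEFT -> alpha
i=1: L=foxtrot R=foxtrot -> agree -> foxtrot
i=2: L=charlie=BASE, R=echo -> take RIGHT -> echo
i=3: L=golf R=golf -> agree -> golf
i=4: L=echo R=echo -> agree -> echo
i=5: L=echo R=echo -> agree -> echo
i=6: L=bravo=BASE, R=india -> take RIGHT -> india
i=7: L=hotel R=hotel -> agree -> hotel
Conflict count: 0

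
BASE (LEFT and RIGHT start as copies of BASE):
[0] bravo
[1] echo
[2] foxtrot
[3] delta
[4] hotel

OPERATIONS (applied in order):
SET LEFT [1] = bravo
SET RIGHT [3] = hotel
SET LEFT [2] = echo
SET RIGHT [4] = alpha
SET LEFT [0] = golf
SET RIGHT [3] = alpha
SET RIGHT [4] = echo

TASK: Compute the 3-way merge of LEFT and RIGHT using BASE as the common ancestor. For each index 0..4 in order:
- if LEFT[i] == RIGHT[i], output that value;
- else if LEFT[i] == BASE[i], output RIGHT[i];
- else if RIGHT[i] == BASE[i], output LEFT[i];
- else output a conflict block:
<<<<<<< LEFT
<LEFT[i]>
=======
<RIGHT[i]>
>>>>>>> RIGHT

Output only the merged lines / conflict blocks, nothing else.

Final LEFT:  [golf, bravo, echo, delta, hotel]
Final RIGHT: [bravo, echo, foxtrot, alpha, echo]
i=0: L=golf, R=bravo=BASE -> take LEFT -> golf
i=1: L=bravo, R=echo=BASE -> take LEFT -> bravo
i=2: L=echo, R=foxtrot=BASE -> take LEFT -> echo
i=3: L=delta=BASE, R=alpha -> take RIGHT -> alpha
i=4: L=hotel=BASE, R=echo -> take RIGHT -> echo

Answer: golf
bravo
echo
alpha
echo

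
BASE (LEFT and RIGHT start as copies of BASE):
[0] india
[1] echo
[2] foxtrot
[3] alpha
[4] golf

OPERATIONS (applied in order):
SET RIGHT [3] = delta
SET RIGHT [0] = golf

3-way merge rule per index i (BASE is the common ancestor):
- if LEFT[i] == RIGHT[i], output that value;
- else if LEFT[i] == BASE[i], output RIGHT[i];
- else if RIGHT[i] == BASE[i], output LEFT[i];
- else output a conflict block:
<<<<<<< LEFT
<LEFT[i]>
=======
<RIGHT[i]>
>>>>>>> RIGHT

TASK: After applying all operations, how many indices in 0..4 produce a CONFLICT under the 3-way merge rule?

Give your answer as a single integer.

Answer: 0

Derivation:
Final LEFT:  [india, echo, foxtrot, alpha, golf]
Final RIGHT: [golf, echo, foxtrot, delta, golf]
i=0: L=india=BASE, R=golf -> take RIGHT -> golf
i=1: L=echo R=echo -> agree -> echo
i=2: L=foxtrot R=foxtrot -> agree -> foxtrot
i=3: L=alpha=BASE, R=delta -> take RIGHT -> delta
i=4: L=golf R=golf -> agree -> golf
Conflict count: 0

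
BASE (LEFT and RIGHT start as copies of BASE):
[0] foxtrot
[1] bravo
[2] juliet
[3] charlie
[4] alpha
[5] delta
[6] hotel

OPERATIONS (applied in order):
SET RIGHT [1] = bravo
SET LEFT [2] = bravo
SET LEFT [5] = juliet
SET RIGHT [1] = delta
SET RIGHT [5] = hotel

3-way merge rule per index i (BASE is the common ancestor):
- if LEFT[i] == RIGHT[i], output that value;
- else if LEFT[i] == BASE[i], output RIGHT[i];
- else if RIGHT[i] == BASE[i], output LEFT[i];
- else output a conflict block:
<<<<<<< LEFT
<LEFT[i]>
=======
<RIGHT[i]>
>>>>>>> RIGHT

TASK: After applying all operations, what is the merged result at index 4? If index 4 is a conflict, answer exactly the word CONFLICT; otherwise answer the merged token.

Answer: alpha

Derivation:
Final LEFT:  [foxtrot, bravo, bravo, charlie, alpha, juliet, hotel]
Final RIGHT: [foxtrot, delta, juliet, charlie, alpha, hotel, hotel]
i=0: L=foxtrot R=foxtrot -> agree -> foxtrot
i=1: L=bravo=BASE, R=delta -> take RIGHT -> delta
i=2: L=bravo, R=juliet=BASE -> take LEFT -> bravo
i=3: L=charlie R=charlie -> agree -> charlie
i=4: L=alpha R=alpha -> agree -> alpha
i=5: BASE=delta L=juliet R=hotel all differ -> CONFLICT
i=6: L=hotel R=hotel -> agree -> hotel
Index 4 -> alpha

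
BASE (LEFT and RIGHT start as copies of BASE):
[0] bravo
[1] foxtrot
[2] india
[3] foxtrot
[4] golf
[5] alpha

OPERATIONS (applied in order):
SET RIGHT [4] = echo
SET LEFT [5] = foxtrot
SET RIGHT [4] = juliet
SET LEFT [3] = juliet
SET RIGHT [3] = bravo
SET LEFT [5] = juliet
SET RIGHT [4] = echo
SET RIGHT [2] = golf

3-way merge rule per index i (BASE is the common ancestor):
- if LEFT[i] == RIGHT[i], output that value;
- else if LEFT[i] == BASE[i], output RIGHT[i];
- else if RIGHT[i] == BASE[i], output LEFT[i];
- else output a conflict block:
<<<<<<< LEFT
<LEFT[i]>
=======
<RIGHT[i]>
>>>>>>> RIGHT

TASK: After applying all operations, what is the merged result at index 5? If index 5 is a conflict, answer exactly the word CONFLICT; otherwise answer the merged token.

Answer: juliet

Derivation:
Final LEFT:  [bravo, foxtrot, india, juliet, golf, juliet]
Final RIGHT: [bravo, foxtrot, golf, bravo, echo, alpha]
i=0: L=bravo R=bravo -> agree -> bravo
i=1: L=foxtrot R=foxtrot -> agree -> foxtrot
i=2: L=india=BASE, R=golf -> take RIGHT -> golf
i=3: BASE=foxtrot L=juliet R=bravo all differ -> CONFLICT
i=4: L=golf=BASE, R=echo -> take RIGHT -> echo
i=5: L=juliet, R=alpha=BASE -> take LEFT -> juliet
Index 5 -> juliet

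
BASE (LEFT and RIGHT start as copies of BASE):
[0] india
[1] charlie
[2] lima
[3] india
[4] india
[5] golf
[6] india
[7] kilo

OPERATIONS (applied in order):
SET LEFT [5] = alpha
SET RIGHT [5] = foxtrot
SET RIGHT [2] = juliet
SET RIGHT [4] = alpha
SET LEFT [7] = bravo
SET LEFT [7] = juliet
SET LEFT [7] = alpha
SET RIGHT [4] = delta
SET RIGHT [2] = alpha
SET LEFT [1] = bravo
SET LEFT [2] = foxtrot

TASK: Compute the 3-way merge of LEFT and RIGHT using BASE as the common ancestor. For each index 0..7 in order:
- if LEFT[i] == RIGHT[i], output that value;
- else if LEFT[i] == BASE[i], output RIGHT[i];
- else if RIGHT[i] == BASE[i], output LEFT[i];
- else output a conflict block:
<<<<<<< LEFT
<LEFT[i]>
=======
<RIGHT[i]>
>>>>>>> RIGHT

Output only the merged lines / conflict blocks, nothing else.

Answer: india
bravo
<<<<<<< LEFT
foxtrot
=======
alpha
>>>>>>> RIGHT
india
delta
<<<<<<< LEFT
alpha
=======
foxtrot
>>>>>>> RIGHT
india
alpha

Derivation:
Final LEFT:  [india, bravo, foxtrot, india, india, alpha, india, alpha]
Final RIGHT: [india, charlie, alpha, india, delta, foxtrot, india, kilo]
i=0: L=india R=india -> agree -> india
i=1: L=bravo, R=charlie=BASE -> take LEFT -> bravo
i=2: BASE=lima L=foxtrot R=alpha all differ -> CONFLICT
i=3: L=india R=india -> agree -> india
i=4: L=india=BASE, R=delta -> take RIGHT -> delta
i=5: BASE=golf L=alpha R=foxtrot all differ -> CONFLICT
i=6: L=india R=india -> agree -> india
i=7: L=alpha, R=kilo=BASE -> take LEFT -> alpha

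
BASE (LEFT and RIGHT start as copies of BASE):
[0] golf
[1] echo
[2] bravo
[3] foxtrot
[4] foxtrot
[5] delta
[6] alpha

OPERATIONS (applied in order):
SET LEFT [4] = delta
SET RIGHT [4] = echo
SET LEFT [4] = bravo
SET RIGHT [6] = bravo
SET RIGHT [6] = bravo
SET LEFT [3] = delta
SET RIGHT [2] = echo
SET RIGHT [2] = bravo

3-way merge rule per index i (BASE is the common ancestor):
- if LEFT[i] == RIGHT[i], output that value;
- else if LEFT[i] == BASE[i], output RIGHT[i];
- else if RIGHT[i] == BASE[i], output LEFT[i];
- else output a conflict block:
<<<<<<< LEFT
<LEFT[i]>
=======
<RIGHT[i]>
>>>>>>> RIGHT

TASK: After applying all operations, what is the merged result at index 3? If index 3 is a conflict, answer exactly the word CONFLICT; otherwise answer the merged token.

Final LEFT:  [golf, echo, bravo, delta, bravo, delta, alpha]
Final RIGHT: [golf, echo, bravo, foxtrot, echo, delta, bravo]
i=0: L=golf R=golf -> agree -> golf
i=1: L=echo R=echo -> agree -> echo
i=2: L=bravo R=bravo -> agree -> bravo
i=3: L=delta, R=foxtrot=BASE -> take LEFT -> delta
i=4: BASE=foxtrot L=bravo R=echo all differ -> CONFLICT
i=5: L=delta R=delta -> agree -> delta
i=6: L=alpha=BASE, R=bravo -> take RIGHT -> bravo
Index 3 -> delta

Answer: delta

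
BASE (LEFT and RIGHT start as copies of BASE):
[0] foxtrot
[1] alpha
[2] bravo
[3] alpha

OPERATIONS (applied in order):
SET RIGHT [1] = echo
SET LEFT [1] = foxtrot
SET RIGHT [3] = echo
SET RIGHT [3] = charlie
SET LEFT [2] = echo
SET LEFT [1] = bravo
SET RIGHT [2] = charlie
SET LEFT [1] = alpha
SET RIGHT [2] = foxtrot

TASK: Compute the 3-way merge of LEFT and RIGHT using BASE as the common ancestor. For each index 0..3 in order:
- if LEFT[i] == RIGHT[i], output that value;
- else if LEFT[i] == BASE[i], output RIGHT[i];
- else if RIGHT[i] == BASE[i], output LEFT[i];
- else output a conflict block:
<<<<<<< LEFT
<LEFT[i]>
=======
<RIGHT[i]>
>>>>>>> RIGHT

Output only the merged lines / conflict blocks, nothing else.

Final LEFT:  [foxtrot, alpha, echo, alpha]
Final RIGHT: [foxtrot, echo, foxtrot, charlie]
i=0: L=foxtrot R=foxtrot -> agree -> foxtrot
i=1: L=alpha=BASE, R=echo -> take RIGHT -> echo
i=2: BASE=bravo L=echo R=foxtrot all differ -> CONFLICT
i=3: L=alpha=BASE, R=charlie -> take RIGHT -> charlie

Answer: foxtrot
echo
<<<<<<< LEFT
echo
=======
foxtrot
>>>>>>> RIGHT
charlie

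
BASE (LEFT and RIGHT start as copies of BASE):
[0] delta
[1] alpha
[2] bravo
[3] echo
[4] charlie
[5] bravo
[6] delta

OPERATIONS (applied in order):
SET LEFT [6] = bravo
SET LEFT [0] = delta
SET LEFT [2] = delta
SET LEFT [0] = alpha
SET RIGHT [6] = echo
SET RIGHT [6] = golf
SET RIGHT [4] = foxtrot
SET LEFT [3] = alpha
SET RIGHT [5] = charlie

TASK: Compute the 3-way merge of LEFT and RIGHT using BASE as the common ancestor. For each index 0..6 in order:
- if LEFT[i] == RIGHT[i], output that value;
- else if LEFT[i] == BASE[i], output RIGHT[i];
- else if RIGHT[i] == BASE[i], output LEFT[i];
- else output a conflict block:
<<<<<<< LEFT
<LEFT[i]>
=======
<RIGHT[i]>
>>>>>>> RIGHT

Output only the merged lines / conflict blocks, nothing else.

Answer: alpha
alpha
delta
alpha
foxtrot
charlie
<<<<<<< LEFT
bravo
=======
golf
>>>>>>> RIGHT

Derivation:
Final LEFT:  [alpha, alpha, delta, alpha, charlie, bravo, bravo]
Final RIGHT: [delta, alpha, bravo, echo, foxtrot, charlie, golf]
i=0: L=alpha, R=delta=BASE -> take LEFT -> alpha
i=1: L=alpha R=alpha -> agree -> alpha
i=2: L=delta, R=bravo=BASE -> take LEFT -> delta
i=3: L=alpha, R=echo=BASE -> take LEFT -> alpha
i=4: L=charlie=BASE, R=foxtrot -> take RIGHT -> foxtrot
i=5: L=bravo=BASE, R=charlie -> take RIGHT -> charlie
i=6: BASE=delta L=bravo R=golf all differ -> CONFLICT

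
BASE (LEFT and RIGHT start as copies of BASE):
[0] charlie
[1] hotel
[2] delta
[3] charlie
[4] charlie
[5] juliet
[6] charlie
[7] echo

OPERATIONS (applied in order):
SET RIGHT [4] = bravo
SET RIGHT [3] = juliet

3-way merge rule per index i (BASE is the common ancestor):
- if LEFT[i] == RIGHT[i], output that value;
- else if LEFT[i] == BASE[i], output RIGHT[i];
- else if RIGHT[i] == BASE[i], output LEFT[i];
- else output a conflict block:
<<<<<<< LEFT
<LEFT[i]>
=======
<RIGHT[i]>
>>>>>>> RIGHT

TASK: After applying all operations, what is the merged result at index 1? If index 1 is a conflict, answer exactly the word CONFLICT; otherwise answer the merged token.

Final LEFT:  [charlie, hotel, delta, charlie, charlie, juliet, charlie, echo]
Final RIGHT: [charlie, hotel, delta, juliet, bravo, juliet, charlie, echo]
i=0: L=charlie R=charlie -> agree -> charlie
i=1: L=hotel R=hotel -> agree -> hotel
i=2: L=delta R=delta -> agree -> delta
i=3: L=charlie=BASE, R=juliet -> take RIGHT -> juliet
i=4: L=charlie=BASE, R=bravo -> take RIGHT -> bravo
i=5: L=juliet R=juliet -> agree -> juliet
i=6: L=charlie R=charlie -> agree -> charlie
i=7: L=echo R=echo -> agree -> echo
Index 1 -> hotel

Answer: hotel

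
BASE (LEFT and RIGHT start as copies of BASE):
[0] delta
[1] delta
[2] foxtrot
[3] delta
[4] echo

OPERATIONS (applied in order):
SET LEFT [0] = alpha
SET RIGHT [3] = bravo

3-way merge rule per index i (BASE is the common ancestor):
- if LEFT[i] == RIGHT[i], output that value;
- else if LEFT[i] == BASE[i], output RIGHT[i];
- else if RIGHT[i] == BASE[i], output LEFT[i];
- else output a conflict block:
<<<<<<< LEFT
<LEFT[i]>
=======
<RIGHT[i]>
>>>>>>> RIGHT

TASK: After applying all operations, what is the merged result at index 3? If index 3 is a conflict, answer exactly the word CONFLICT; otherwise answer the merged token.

Final LEFT:  [alpha, delta, foxtrot, delta, echo]
Final RIGHT: [delta, delta, foxtrot, bravo, echo]
i=0: L=alpha, R=delta=BASE -> take LEFT -> alpha
i=1: L=delta R=delta -> agree -> delta
i=2: L=foxtrot R=foxtrot -> agree -> foxtrot
i=3: L=delta=BASE, R=bravo -> take RIGHT -> bravo
i=4: L=echo R=echo -> agree -> echo
Index 3 -> bravo

Answer: bravo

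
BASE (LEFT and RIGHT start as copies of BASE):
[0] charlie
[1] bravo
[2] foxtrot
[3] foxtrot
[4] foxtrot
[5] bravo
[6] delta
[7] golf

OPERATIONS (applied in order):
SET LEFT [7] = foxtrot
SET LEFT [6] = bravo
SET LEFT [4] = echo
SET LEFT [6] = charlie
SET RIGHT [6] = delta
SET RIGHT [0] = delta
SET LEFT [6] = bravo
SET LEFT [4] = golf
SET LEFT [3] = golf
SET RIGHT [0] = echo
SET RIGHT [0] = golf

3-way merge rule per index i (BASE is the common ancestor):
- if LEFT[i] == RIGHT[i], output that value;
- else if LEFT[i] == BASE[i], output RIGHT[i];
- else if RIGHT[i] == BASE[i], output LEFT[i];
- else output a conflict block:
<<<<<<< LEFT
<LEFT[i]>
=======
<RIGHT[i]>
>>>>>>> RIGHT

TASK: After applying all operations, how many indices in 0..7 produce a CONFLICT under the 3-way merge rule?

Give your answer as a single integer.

Final LEFT:  [charlie, bravo, foxtrot, golf, golf, bravo, bravo, foxtrot]
Final RIGHT: [golf, bravo, foxtrot, foxtrot, foxtrot, bravo, delta, golf]
i=0: L=charlie=BASE, R=golf -> take RIGHT -> golf
i=1: L=bravo R=bravo -> agree -> bravo
i=2: L=foxtrot R=foxtrot -> agree -> foxtrot
i=3: L=golf, R=foxtrot=BASE -> take LEFT -> golf
i=4: L=golf, R=foxtrot=BASE -> take LEFT -> golf
i=5: L=bravo R=bravo -> agree -> bravo
i=6: L=bravo, R=delta=BASE -> take LEFT -> bravo
i=7: L=foxtrot, R=golf=BASE -> take LEFT -> foxtrot
Conflict count: 0

Answer: 0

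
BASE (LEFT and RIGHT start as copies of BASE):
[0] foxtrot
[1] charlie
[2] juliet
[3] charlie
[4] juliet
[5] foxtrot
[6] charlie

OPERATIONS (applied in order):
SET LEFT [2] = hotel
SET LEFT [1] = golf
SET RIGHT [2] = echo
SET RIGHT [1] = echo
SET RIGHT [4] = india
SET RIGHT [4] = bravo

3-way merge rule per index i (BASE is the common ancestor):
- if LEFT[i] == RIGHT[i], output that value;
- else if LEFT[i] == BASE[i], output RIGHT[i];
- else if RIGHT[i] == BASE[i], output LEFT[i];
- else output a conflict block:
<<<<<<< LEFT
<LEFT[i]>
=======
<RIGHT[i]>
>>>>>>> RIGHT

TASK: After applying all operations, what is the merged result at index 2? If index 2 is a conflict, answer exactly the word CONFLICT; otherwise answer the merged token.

Final LEFT:  [foxtrot, golf, hotel, charlie, juliet, foxtrot, charlie]
Final RIGHT: [foxtrot, echo, echo, charlie, bravo, foxtrot, charlie]
i=0: L=foxtrot R=foxtrot -> agree -> foxtrot
i=1: BASE=charlie L=golf R=echo all differ -> CONFLICT
i=2: BASE=juliet L=hotel R=echo all differ -> CONFLICT
i=3: L=charlie R=charlie -> agree -> charlie
i=4: L=juliet=BASE, R=bravo -> take RIGHT -> bravo
i=5: L=foxtrot R=foxtrot -> agree -> foxtrot
i=6: L=charlie R=charlie -> agree -> charlie
Index 2 -> CONFLICT

Answer: CONFLICT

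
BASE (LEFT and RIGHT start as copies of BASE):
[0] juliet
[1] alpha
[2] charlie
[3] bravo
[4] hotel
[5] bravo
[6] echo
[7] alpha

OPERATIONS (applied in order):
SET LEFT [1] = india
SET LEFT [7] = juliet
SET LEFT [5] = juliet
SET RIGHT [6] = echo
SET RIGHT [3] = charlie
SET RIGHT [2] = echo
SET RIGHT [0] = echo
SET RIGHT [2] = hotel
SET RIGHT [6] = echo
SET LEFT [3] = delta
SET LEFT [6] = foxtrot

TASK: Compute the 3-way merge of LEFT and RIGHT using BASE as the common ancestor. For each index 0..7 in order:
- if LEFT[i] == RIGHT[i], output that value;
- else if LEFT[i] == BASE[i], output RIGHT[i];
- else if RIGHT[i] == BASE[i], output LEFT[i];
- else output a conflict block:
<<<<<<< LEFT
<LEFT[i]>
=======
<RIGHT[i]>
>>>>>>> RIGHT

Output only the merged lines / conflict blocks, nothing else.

Final LEFT:  [juliet, india, charlie, delta, hotel, juliet, foxtrot, juliet]
Final RIGHT: [echo, alpha, hotel, charlie, hotel, bravo, echo, alpha]
i=0: L=juliet=BASE, R=echo -> take RIGHT -> echo
i=1: L=india, R=alpha=BASE -> take LEFT -> india
i=2: L=charlie=BASE, R=hotel -> take RIGHT -> hotel
i=3: BASE=bravo L=delta R=charlie all differ -> CONFLICT
i=4: L=hotel R=hotel -> agree -> hotel
i=5: L=juliet, R=bravo=BASE -> take LEFT -> juliet
i=6: L=foxtrot, R=echo=BASE -> take LEFT -> foxtrot
i=7: L=juliet, R=alpha=BASE -> take LEFT -> juliet

Answer: echo
india
hotel
<<<<<<< LEFT
delta
=======
charlie
>>>>>>> RIGHT
hotel
juliet
foxtrot
juliet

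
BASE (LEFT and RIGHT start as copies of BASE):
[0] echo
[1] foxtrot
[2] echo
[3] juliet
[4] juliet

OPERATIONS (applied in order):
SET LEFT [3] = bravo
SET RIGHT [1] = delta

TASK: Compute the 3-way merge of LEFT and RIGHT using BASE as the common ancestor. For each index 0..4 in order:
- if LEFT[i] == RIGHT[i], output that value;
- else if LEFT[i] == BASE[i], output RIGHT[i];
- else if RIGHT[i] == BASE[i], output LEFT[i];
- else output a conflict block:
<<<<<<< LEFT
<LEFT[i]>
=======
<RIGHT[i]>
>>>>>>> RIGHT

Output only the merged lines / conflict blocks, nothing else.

Final LEFT:  [echo, foxtrot, echo, bravo, juliet]
Final RIGHT: [echo, delta, echo, juliet, juliet]
i=0: L=echo R=echo -> agree -> echo
i=1: L=foxtrot=BASE, R=delta -> take RIGHT -> delta
i=2: L=echo R=echo -> agree -> echo
i=3: L=bravo, R=juliet=BASE -> take LEFT -> bravo
i=4: L=juliet R=juliet -> agree -> juliet

Answer: echo
delta
echo
bravo
juliet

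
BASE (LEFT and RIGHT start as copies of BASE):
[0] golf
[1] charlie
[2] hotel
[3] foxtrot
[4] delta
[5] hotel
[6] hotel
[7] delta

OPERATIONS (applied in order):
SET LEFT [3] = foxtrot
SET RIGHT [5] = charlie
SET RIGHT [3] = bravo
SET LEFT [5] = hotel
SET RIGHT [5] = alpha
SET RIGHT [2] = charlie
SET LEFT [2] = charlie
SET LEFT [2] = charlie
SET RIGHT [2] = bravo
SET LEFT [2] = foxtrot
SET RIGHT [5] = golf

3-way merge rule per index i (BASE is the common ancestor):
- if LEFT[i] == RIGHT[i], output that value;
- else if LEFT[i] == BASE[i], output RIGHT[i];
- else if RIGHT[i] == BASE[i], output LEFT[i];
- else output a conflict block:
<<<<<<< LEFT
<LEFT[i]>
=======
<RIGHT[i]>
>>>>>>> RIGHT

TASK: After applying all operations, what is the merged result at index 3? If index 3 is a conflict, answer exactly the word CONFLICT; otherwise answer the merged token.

Final LEFT:  [golf, charlie, foxtrot, foxtrot, delta, hotel, hotel, delta]
Final RIGHT: [golf, charlie, bravo, bravo, delta, golf, hotel, delta]
i=0: L=golf R=golf -> agree -> golf
i=1: L=charlie R=charlie -> agree -> charlie
i=2: BASE=hotel L=foxtrot R=bravo all differ -> CONFLICT
i=3: L=foxtrot=BASE, R=bravo -> take RIGHT -> bravo
i=4: L=delta R=delta -> agree -> delta
i=5: L=hotel=BASE, R=golf -> take RIGHT -> golf
i=6: L=hotel R=hotel -> agree -> hotel
i=7: L=delta R=delta -> agree -> delta
Index 3 -> bravo

Answer: bravo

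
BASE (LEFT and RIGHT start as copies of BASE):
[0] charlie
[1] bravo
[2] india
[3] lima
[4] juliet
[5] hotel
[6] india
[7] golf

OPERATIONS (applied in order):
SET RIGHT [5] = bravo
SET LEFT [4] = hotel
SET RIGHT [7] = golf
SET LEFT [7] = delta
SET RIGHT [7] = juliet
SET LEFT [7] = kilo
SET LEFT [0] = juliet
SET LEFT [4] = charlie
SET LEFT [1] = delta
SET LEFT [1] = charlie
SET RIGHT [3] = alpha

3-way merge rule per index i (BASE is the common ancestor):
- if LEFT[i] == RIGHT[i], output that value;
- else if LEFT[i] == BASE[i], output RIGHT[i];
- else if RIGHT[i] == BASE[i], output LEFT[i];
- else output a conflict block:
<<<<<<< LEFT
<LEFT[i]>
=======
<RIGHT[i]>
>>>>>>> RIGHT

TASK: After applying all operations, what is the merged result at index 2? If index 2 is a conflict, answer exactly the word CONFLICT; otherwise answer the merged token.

Answer: india

Derivation:
Final LEFT:  [juliet, charlie, india, lima, charlie, hotel, india, kilo]
Final RIGHT: [charlie, bravo, india, alpha, juliet, bravo, india, juliet]
i=0: L=juliet, R=charlie=BASE -> take LEFT -> juliet
i=1: L=charlie, R=bravo=BASE -> take LEFT -> charlie
i=2: L=india R=india -> agree -> india
i=3: L=lima=BASE, R=alpha -> take RIGHT -> alpha
i=4: L=charlie, R=juliet=BASE -> take LEFT -> charlie
i=5: L=hotel=BASE, R=bravo -> take RIGHT -> bravo
i=6: L=india R=india -> agree -> india
i=7: BASE=golf L=kilo R=juliet all differ -> CONFLICT
Index 2 -> india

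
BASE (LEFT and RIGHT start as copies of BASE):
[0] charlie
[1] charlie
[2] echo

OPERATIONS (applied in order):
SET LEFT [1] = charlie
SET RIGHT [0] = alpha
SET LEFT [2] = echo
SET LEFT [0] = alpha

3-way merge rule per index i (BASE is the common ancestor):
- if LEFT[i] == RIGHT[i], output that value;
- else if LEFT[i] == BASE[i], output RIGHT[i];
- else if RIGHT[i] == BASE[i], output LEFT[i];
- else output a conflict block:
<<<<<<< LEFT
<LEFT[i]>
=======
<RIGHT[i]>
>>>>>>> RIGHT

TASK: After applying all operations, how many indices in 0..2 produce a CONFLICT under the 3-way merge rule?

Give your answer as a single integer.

Final LEFT:  [alpha, charlie, echo]
Final RIGHT: [alpha, charlie, echo]
i=0: L=alpha R=alpha -> agree -> alpha
i=1: L=charlie R=charlie -> agree -> charlie
i=2: L=echo R=echo -> agree -> echo
Conflict count: 0

Answer: 0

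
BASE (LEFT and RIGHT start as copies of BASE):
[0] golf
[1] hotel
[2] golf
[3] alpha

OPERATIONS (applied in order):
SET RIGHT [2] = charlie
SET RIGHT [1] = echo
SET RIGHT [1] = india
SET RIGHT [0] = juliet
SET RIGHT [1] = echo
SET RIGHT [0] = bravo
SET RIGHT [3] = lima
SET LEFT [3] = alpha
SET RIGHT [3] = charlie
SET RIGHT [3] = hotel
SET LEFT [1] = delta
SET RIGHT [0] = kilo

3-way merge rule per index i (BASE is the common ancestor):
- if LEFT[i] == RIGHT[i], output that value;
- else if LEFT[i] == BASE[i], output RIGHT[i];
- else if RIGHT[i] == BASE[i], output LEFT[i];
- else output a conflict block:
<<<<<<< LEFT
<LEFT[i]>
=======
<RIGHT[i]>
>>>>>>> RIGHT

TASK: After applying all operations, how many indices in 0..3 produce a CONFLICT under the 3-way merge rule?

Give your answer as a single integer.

Final LEFT:  [golf, delta, golf, alpha]
Final RIGHT: [kilo, echo, charlie, hotel]
i=0: L=golf=BASE, R=kilo -> take RIGHT -> kilo
i=1: BASE=hotel L=delta R=echo all differ -> CONFLICT
i=2: L=golf=BASE, R=charlie -> take RIGHT -> charlie
i=3: L=alpha=BASE, R=hotel -> take RIGHT -> hotel
Conflict count: 1

Answer: 1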